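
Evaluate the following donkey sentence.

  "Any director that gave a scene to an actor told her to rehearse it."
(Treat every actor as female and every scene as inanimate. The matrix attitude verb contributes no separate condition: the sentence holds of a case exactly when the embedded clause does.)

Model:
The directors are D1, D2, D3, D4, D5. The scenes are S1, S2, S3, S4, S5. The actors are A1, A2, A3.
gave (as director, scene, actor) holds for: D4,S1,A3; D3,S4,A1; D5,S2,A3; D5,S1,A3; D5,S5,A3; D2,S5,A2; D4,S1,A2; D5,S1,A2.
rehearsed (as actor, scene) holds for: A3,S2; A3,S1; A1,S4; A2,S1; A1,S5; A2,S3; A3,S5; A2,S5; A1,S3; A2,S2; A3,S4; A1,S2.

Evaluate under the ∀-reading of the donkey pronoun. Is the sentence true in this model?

"her" takes "an actor" as antecedent and "it" takes "a scene"; both are donkey pronouns co-varying with the restrictor.
Strong reading: for every (d,s,a) with gave(d,s,a), rehearsed(a,s).
Restrictor triples: (D2,S5,A2)→rehearsed(A2,S5) ✓  (D3,S4,A1)→rehearsed(A1,S4) ✓  (D4,S1,A2)→rehearsed(A2,S1) ✓  (D4,S1,A3)→rehearsed(A3,S1) ✓  (D5,S1,A2)→rehearsed(A2,S1) ✓  (D5,S1,A3)→rehearsed(A3,S1) ✓  (D5,S2,A3)→rehearsed(A3,S2) ✓  (D5,S5,A3)→rehearsed(A3,S5) ✓
Every restrictor triple satisfies the scope.

True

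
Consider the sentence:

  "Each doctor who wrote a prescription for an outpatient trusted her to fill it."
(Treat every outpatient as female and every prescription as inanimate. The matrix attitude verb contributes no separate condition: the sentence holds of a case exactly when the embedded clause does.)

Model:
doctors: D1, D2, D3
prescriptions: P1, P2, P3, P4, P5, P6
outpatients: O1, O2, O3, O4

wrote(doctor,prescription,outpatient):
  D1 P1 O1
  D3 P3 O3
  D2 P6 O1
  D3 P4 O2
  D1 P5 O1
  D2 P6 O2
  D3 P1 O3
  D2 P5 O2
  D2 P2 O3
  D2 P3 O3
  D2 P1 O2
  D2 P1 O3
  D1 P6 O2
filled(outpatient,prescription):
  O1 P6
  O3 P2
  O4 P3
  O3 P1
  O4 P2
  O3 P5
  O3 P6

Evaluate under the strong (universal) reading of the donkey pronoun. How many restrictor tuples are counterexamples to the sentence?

9

"her" takes "an outpatient" as antecedent and "it" takes "a prescription"; both are donkey pronouns co-varying with the restrictor.
Strong reading: for every (d,p,o) with wrote(d,p,o), filled(o,p).
Restrictor triples: (D1,P1,O1)→filled(O1,P1) ✗  (D1,P5,O1)→filled(O1,P5) ✗  (D1,P6,O2)→filled(O2,P6) ✗  (D2,P1,O2)→filled(O2,P1) ✗  (D2,P1,O3)→filled(O3,P1) ✓  (D2,P2,O3)→filled(O3,P2) ✓  (D2,P3,O3)→filled(O3,P3) ✗  (D2,P5,O2)→filled(O2,P5) ✗  (D2,P6,O1)→filled(O1,P6) ✓  (D2,P6,O2)→filled(O2,P6) ✗  (D3,P1,O3)→filled(O3,P1) ✓  (D3,P3,O3)→filled(O3,P3) ✗  (D3,P4,O2)→filled(O2,P4) ✗
Counterexamples (restrictor triples failing the scope): 9.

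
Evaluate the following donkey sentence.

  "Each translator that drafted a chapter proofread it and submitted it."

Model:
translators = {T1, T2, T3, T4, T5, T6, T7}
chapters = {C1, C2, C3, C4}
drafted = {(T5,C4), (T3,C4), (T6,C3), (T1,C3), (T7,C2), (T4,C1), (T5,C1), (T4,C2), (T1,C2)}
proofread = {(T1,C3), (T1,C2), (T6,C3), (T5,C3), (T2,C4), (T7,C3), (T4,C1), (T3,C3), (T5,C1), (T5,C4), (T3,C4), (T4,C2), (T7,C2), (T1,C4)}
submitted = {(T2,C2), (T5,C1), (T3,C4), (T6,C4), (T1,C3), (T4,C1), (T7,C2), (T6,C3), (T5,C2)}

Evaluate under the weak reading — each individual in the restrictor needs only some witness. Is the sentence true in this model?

True

"it" takes "a chapter" as antecedent — a donkey pronoun bound across the clause boundary.
Weak reading: every translator t with some drafted-chapter has at least one drafted-chapter c such that proofread(t,c) ∧ submitted(t,c).
Per translator: T1:✓  T3:✓  T4:✓  T5:✓  T6:✓  T7:✓
Every translator in the restrictor has a witness.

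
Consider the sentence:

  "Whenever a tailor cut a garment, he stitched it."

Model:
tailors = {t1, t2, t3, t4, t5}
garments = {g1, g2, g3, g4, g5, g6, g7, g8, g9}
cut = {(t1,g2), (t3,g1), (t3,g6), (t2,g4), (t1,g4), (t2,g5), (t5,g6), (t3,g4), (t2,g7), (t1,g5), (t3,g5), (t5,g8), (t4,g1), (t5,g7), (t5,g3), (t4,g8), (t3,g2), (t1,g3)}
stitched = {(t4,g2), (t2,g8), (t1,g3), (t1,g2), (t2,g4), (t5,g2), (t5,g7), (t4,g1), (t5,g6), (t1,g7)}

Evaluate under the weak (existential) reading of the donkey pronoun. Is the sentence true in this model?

"it" takes "a garment" as antecedent — a donkey pronoun bound across the clause boundary.
Weak reading: every tailor t with some cut-garment has at least one cut-garment g such that stitched(t,g).
Per tailor: t1:✓  t2:✓  t3:✗  t4:✓  t5:✓
t3 has no witness among its cut-garments.

False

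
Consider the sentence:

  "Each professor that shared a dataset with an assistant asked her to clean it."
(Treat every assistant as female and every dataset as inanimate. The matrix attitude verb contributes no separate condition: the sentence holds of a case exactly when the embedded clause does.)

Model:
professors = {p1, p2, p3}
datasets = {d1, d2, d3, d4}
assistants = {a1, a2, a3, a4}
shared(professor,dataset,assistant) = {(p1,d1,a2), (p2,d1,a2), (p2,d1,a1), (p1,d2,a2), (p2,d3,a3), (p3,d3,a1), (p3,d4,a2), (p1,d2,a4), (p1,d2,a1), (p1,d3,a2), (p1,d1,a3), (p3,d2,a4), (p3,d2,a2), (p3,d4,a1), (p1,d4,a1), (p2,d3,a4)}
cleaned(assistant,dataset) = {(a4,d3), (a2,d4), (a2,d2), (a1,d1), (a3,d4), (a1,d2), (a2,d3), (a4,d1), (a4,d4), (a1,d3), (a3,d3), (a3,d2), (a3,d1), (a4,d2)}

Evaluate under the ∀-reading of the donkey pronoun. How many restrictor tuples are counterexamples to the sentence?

"her" takes "an assistant" as antecedent and "it" takes "a dataset"; both are donkey pronouns co-varying with the restrictor.
Strong reading: for every (p,d,a) with shared(p,d,a), cleaned(a,d).
Restrictor triples: (p1,d1,a2)→cleaned(a2,d1) ✗  (p1,d1,a3)→cleaned(a3,d1) ✓  (p1,d2,a1)→cleaned(a1,d2) ✓  (p1,d2,a2)→cleaned(a2,d2) ✓  (p1,d2,a4)→cleaned(a4,d2) ✓  (p1,d3,a2)→cleaned(a2,d3) ✓  (p1,d4,a1)→cleaned(a1,d4) ✗  (p2,d1,a1)→cleaned(a1,d1) ✓  (p2,d1,a2)→cleaned(a2,d1) ✗  (p2,d3,a3)→cleaned(a3,d3) ✓  (p2,d3,a4)→cleaned(a4,d3) ✓  (p3,d2,a2)→cleaned(a2,d2) ✓  (p3,d2,a4)→cleaned(a4,d2) ✓  (p3,d3,a1)→cleaned(a1,d3) ✓  (p3,d4,a1)→cleaned(a1,d4) ✗  (p3,d4,a2)→cleaned(a2,d4) ✓
Counterexamples (restrictor triples failing the scope): 4.

4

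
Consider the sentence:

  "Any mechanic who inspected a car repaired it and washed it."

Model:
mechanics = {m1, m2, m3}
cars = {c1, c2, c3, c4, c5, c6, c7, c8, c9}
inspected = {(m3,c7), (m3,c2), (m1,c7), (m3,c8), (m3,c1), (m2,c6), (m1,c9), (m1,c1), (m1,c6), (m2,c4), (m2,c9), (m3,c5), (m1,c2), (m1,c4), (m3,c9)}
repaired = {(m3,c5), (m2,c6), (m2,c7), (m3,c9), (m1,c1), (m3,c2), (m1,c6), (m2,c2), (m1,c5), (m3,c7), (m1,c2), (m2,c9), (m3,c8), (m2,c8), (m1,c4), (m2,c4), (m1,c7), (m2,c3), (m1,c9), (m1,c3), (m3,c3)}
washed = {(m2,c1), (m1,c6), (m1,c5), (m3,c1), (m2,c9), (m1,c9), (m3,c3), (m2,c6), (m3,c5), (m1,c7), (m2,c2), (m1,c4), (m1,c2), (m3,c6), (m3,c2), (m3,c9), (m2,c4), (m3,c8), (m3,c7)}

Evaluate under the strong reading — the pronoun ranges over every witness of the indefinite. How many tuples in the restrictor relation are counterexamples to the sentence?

2

"it" takes "a car" as antecedent — a donkey pronoun bound across the clause boundary.
Strong reading: for every (m,c) with inspected(m,c), repaired(m,c) ∧ washed(m,c).
Restrictor pairs: (m1,c1) ✗  (m1,c2) ✓  (m1,c4) ✓  (m1,c6) ✓  (m1,c7) ✓  (m1,c9) ✓  (m2,c4) ✓  (m2,c6) ✓  (m2,c9) ✓  (m3,c1) ✗  (m3,c2) ✓  (m3,c5) ✓  (m3,c7) ✓  (m3,c8) ✓  (m3,c9) ✓
Counterexamples (restrictor pairs failing the scope): 2.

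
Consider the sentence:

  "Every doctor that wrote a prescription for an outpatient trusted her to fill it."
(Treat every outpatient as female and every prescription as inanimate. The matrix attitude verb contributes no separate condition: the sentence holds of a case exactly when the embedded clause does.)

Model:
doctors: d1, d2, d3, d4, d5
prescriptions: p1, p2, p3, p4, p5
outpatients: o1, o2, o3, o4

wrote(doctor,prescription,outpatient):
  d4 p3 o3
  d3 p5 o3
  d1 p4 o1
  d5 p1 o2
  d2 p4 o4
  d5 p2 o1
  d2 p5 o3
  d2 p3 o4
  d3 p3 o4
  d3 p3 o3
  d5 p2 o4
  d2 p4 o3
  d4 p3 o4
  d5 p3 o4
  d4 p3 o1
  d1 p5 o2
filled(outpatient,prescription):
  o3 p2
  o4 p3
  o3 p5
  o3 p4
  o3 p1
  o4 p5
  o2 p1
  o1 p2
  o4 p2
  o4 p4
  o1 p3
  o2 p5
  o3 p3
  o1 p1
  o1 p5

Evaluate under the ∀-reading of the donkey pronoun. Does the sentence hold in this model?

"her" takes "an outpatient" as antecedent and "it" takes "a prescription"; both are donkey pronouns co-varying with the restrictor.
Strong reading: for every (d,p,o) with wrote(d,p,o), filled(o,p).
Restrictor triples: (d1,p4,o1)→filled(o1,p4) ✗  (d1,p5,o2)→filled(o2,p5) ✓  (d2,p3,o4)→filled(o4,p3) ✓  (d2,p4,o3)→filled(o3,p4) ✓  (d2,p4,o4)→filled(o4,p4) ✓  (d2,p5,o3)→filled(o3,p5) ✓  (d3,p3,o3)→filled(o3,p3) ✓  (d3,p3,o4)→filled(o4,p3) ✓  (d3,p5,o3)→filled(o3,p5) ✓  (d4,p3,o1)→filled(o1,p3) ✓  (d4,p3,o3)→filled(o3,p3) ✓  (d4,p3,o4)→filled(o4,p3) ✓  (d5,p1,o2)→filled(o2,p1) ✓  (d5,p2,o1)→filled(o1,p2) ✓  (d5,p2,o4)→filled(o4,p2) ✓  (d5,p3,o4)→filled(o4,p3) ✓
Counterexample: (d1,p4,o1) — filled(o1,p4) does not hold.

False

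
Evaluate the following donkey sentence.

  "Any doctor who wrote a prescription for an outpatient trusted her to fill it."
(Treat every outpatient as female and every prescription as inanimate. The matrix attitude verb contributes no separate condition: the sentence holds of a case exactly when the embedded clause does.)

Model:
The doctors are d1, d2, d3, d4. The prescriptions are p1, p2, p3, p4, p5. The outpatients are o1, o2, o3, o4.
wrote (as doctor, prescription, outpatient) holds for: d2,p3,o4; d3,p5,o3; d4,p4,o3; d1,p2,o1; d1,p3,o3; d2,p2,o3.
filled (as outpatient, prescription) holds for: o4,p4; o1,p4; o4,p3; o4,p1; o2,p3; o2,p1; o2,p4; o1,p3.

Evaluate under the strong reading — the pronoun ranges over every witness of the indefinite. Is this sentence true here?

False

"her" takes "an outpatient" as antecedent and "it" takes "a prescription"; both are donkey pronouns co-varying with the restrictor.
Strong reading: for every (d,p,o) with wrote(d,p,o), filled(o,p).
Restrictor triples: (d1,p2,o1)→filled(o1,p2) ✗  (d1,p3,o3)→filled(o3,p3) ✗  (d2,p2,o3)→filled(o3,p2) ✗  (d2,p3,o4)→filled(o4,p3) ✓  (d3,p5,o3)→filled(o3,p5) ✗  (d4,p4,o3)→filled(o3,p4) ✗
Counterexample: (d1,p2,o1) — filled(o1,p2) does not hold.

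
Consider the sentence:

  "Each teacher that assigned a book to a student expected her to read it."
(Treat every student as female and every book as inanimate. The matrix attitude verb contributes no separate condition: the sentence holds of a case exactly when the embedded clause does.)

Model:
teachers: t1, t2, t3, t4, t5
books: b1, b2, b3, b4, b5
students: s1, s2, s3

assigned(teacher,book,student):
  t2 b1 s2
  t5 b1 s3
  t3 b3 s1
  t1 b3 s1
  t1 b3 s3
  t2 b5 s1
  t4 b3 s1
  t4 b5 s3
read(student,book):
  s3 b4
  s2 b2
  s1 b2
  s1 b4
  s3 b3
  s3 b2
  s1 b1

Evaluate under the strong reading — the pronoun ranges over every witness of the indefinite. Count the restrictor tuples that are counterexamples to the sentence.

7

"her" takes "a student" as antecedent and "it" takes "a book"; both are donkey pronouns co-varying with the restrictor.
Strong reading: for every (t,b,s) with assigned(t,b,s), read(s,b).
Restrictor triples: (t1,b3,s1)→read(s1,b3) ✗  (t1,b3,s3)→read(s3,b3) ✓  (t2,b1,s2)→read(s2,b1) ✗  (t2,b5,s1)→read(s1,b5) ✗  (t3,b3,s1)→read(s1,b3) ✗  (t4,b3,s1)→read(s1,b3) ✗  (t4,b5,s3)→read(s3,b5) ✗  (t5,b1,s3)→read(s3,b1) ✗
Counterexamples (restrictor triples failing the scope): 7.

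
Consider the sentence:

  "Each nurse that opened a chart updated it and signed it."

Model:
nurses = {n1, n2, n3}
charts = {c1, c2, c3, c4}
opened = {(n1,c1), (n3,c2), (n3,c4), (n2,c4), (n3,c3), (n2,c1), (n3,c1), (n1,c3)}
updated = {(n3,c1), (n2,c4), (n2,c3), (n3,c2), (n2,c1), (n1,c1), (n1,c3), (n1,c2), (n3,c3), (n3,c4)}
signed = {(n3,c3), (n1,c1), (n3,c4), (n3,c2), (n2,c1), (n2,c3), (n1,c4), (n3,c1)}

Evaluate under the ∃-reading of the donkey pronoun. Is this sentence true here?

"it" takes "a chart" as antecedent — a donkey pronoun bound across the clause boundary.
Weak reading: every nurse n with some opened-chart has at least one opened-chart c such that updated(n,c) ∧ signed(n,c).
Per nurse: n1:✓  n2:✓  n3:✓
Every nurse in the restrictor has a witness.

True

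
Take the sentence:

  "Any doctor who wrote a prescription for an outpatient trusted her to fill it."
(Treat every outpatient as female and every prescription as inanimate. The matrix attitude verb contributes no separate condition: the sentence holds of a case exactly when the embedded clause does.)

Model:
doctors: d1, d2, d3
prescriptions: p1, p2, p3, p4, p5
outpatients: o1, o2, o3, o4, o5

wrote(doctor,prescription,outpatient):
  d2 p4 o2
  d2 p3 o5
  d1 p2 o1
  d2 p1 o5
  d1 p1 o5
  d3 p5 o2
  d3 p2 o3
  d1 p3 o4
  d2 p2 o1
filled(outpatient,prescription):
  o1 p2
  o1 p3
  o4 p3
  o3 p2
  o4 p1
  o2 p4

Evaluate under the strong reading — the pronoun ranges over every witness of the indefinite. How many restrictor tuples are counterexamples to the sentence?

4

"her" takes "an outpatient" as antecedent and "it" takes "a prescription"; both are donkey pronouns co-varying with the restrictor.
Strong reading: for every (d,p,o) with wrote(d,p,o), filled(o,p).
Restrictor triples: (d1,p1,o5)→filled(o5,p1) ✗  (d1,p2,o1)→filled(o1,p2) ✓  (d1,p3,o4)→filled(o4,p3) ✓  (d2,p1,o5)→filled(o5,p1) ✗  (d2,p2,o1)→filled(o1,p2) ✓  (d2,p3,o5)→filled(o5,p3) ✗  (d2,p4,o2)→filled(o2,p4) ✓  (d3,p2,o3)→filled(o3,p2) ✓  (d3,p5,o2)→filled(o2,p5) ✗
Counterexamples (restrictor triples failing the scope): 4.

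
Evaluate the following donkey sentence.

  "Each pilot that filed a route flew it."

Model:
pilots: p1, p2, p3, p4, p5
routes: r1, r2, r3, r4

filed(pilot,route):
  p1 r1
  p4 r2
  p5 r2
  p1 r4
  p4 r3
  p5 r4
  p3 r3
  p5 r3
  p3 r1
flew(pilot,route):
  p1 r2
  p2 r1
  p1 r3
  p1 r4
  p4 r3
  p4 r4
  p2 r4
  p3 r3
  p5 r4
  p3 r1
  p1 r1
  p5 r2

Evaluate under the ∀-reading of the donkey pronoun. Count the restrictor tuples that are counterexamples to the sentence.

2

"it" takes "a route" as antecedent — a donkey pronoun bound across the clause boundary.
Strong reading: for every (p,r) with filed(p,r), flew(p,r).
Restrictor pairs: (p1,r1) ✓  (p1,r4) ✓  (p3,r1) ✓  (p3,r3) ✓  (p4,r2) ✗  (p4,r3) ✓  (p5,r2) ✓  (p5,r3) ✗  (p5,r4) ✓
Counterexamples (restrictor pairs failing the scope): 2.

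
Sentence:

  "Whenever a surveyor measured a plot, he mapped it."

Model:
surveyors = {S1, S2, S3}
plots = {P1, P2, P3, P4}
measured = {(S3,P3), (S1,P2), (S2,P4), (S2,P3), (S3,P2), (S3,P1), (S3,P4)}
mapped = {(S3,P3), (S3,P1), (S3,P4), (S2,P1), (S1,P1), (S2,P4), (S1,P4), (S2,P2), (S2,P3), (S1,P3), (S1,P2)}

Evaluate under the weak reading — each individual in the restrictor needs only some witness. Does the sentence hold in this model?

True

"it" takes "a plot" as antecedent — a donkey pronoun bound across the clause boundary.
Weak reading: every surveyor s with some measured-plot has at least one measured-plot p such that mapped(s,p).
Per surveyor: S1:✓  S2:✓  S3:✓
Every surveyor in the restrictor has a witness.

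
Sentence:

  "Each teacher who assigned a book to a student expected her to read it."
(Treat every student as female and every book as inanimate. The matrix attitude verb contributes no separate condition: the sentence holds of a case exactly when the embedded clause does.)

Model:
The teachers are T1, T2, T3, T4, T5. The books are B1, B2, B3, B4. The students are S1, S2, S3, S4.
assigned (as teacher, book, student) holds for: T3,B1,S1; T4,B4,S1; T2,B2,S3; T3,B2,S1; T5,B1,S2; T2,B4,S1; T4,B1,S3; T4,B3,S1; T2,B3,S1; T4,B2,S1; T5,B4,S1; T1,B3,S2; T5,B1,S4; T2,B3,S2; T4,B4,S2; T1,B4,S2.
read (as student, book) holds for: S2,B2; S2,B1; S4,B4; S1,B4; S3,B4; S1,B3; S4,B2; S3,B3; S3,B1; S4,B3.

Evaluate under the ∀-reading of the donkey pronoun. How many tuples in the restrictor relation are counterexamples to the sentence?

9

"her" takes "a student" as antecedent and "it" takes "a book"; both are donkey pronouns co-varying with the restrictor.
Strong reading: for every (t,b,s) with assigned(t,b,s), read(s,b).
Restrictor triples: (T1,B3,S2)→read(S2,B3) ✗  (T1,B4,S2)→read(S2,B4) ✗  (T2,B2,S3)→read(S3,B2) ✗  (T2,B3,S1)→read(S1,B3) ✓  (T2,B3,S2)→read(S2,B3) ✗  (T2,B4,S1)→read(S1,B4) ✓  (T3,B1,S1)→read(S1,B1) ✗  (T3,B2,S1)→read(S1,B2) ✗  (T4,B1,S3)→read(S3,B1) ✓  (T4,B2,S1)→read(S1,B2) ✗  (T4,B3,S1)→read(S1,B3) ✓  (T4,B4,S1)→read(S1,B4) ✓  (T4,B4,S2)→read(S2,B4) ✗  (T5,B1,S2)→read(S2,B1) ✓  (T5,B1,S4)→read(S4,B1) ✗  (T5,B4,S1)→read(S1,B4) ✓
Counterexamples (restrictor triples failing the scope): 9.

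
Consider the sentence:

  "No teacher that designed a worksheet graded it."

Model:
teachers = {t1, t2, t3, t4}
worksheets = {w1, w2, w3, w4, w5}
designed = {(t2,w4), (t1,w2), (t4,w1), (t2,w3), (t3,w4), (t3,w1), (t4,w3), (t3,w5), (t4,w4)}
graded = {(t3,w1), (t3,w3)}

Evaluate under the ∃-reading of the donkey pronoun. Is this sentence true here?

False

"it" takes "a worksheet" as antecedent — a donkey pronoun bound across the clause boundary.
Truth condition: for no (t,w) with designed(t,w) does graded(t,w) hold.
Restrictor pairs — does the scope hold? (t1,w2):fails  (t2,w3):fails  (t2,w4):fails  (t3,w1):holds  (t3,w4):fails  (t3,w5):fails  (t4,w1):fails  (t4,w3):fails  (t4,w4):fails
Scope holds for 1 pair(s), so the sentence is false.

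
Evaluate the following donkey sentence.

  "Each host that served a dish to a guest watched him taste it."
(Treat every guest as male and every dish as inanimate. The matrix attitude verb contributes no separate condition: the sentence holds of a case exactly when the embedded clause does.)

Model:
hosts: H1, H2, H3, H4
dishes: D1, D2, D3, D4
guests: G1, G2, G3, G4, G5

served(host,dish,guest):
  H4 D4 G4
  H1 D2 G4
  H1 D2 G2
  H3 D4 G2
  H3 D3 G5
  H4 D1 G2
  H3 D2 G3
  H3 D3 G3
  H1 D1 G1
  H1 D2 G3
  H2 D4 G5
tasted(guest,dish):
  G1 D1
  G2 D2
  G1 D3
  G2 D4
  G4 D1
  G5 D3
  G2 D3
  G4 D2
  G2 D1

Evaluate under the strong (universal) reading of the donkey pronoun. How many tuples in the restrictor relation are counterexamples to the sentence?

5

"him" takes "a guest" as antecedent and "it" takes "a dish"; both are donkey pronouns co-varying with the restrictor.
Strong reading: for every (h,d,g) with served(h,d,g), tasted(g,d).
Restrictor triples: (H1,D1,G1)→tasted(G1,D1) ✓  (H1,D2,G2)→tasted(G2,D2) ✓  (H1,D2,G3)→tasted(G3,D2) ✗  (H1,D2,G4)→tasted(G4,D2) ✓  (H2,D4,G5)→tasted(G5,D4) ✗  (H3,D2,G3)→tasted(G3,D2) ✗  (H3,D3,G3)→tasted(G3,D3) ✗  (H3,D3,G5)→tasted(G5,D3) ✓  (H3,D4,G2)→tasted(G2,D4) ✓  (H4,D1,G2)→tasted(G2,D1) ✓  (H4,D4,G4)→tasted(G4,D4) ✗
Counterexamples (restrictor triples failing the scope): 5.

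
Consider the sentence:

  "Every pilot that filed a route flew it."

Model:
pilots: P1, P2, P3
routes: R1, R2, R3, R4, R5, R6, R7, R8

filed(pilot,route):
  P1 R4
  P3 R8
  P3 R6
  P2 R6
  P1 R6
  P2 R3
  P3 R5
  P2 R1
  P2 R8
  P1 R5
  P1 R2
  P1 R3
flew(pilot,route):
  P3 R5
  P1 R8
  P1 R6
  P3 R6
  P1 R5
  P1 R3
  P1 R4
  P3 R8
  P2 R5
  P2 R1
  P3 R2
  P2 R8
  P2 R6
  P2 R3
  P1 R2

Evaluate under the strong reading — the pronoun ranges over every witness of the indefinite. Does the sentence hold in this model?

True

"it" takes "a route" as antecedent — a donkey pronoun bound across the clause boundary.
Strong reading: for every (p,r) with filed(p,r), flew(p,r).
Restrictor pairs: (P1,R2) ✓  (P1,R3) ✓  (P1,R4) ✓  (P1,R5) ✓  (P1,R6) ✓  (P2,R1) ✓  (P2,R3) ✓  (P2,R6) ✓  (P2,R8) ✓  (P3,R5) ✓  (P3,R6) ✓  (P3,R8) ✓
Every restrictor pair satisfies the scope.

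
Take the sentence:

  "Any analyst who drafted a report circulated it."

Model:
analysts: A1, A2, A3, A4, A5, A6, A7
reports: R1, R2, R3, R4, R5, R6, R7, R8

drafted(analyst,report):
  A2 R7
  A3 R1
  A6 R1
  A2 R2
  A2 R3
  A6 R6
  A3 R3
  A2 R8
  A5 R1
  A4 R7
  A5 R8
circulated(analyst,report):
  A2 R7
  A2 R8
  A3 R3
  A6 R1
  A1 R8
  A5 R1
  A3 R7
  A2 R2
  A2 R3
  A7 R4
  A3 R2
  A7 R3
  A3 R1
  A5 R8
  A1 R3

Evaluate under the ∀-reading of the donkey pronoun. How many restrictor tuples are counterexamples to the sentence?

"it" takes "a report" as antecedent — a donkey pronoun bound across the clause boundary.
Strong reading: for every (a,r) with drafted(a,r), circulated(a,r).
Restrictor pairs: (A2,R2) ✓  (A2,R3) ✓  (A2,R7) ✓  (A2,R8) ✓  (A3,R1) ✓  (A3,R3) ✓  (A4,R7) ✗  (A5,R1) ✓  (A5,R8) ✓  (A6,R1) ✓  (A6,R6) ✗
Counterexamples (restrictor pairs failing the scope): 2.

2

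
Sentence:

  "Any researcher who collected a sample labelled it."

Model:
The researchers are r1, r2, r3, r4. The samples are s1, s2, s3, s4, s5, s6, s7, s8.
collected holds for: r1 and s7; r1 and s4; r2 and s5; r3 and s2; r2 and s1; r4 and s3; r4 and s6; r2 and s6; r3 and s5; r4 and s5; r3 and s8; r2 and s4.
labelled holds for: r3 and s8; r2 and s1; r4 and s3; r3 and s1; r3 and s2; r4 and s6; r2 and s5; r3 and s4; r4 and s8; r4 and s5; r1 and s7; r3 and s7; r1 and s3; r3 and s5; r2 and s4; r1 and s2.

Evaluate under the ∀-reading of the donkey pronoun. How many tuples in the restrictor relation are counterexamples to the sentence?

2

"it" takes "a sample" as antecedent — a donkey pronoun bound across the clause boundary.
Strong reading: for every (r,s) with collected(r,s), labelled(r,s).
Restrictor pairs: (r1,s4) ✗  (r1,s7) ✓  (r2,s1) ✓  (r2,s4) ✓  (r2,s5) ✓  (r2,s6) ✗  (r3,s2) ✓  (r3,s5) ✓  (r3,s8) ✓  (r4,s3) ✓  (r4,s5) ✓  (r4,s6) ✓
Counterexamples (restrictor pairs failing the scope): 2.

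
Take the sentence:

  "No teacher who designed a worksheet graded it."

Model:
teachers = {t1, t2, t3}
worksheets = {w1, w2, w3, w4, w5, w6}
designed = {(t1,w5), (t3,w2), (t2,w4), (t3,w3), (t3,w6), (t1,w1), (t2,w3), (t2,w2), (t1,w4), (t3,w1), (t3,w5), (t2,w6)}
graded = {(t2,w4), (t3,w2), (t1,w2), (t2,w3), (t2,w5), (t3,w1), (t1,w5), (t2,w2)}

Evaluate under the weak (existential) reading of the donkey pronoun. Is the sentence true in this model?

"it" takes "a worksheet" as antecedent — a donkey pronoun bound across the clause boundary.
Truth condition: for no (t,w) with designed(t,w) does graded(t,w) hold.
Restrictor pairs — does the scope hold? (t1,w1):fails  (t1,w4):fails  (t1,w5):holds  (t2,w2):holds  (t2,w3):holds  (t2,w4):holds  (t2,w6):fails  (t3,w1):holds  (t3,w2):holds  (t3,w3):fails  (t3,w5):fails  (t3,w6):fails
Scope holds for 6 pair(s), so the sentence is false.

False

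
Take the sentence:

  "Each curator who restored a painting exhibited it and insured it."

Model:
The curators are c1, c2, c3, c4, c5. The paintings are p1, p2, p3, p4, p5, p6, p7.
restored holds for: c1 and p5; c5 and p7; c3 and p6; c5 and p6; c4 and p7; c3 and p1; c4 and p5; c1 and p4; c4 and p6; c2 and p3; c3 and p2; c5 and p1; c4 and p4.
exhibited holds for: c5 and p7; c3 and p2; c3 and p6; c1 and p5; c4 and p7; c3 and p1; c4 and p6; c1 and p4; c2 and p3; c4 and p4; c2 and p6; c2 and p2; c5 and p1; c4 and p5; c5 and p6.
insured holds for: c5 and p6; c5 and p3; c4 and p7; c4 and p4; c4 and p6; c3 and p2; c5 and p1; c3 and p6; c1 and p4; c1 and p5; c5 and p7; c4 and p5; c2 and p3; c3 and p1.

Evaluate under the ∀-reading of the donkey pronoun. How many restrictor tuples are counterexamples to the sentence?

0

"it" takes "a painting" as antecedent — a donkey pronoun bound across the clause boundary.
Strong reading: for every (c,p) with restored(c,p), exhibited(c,p) ∧ insured(c,p).
Restrictor pairs: (c1,p4) ✓  (c1,p5) ✓  (c2,p3) ✓  (c3,p1) ✓  (c3,p2) ✓  (c3,p6) ✓  (c4,p4) ✓  (c4,p5) ✓  (c4,p6) ✓  (c4,p7) ✓  (c5,p1) ✓  (c5,p6) ✓  (c5,p7) ✓
Counterexamples (restrictor pairs failing the scope): 0.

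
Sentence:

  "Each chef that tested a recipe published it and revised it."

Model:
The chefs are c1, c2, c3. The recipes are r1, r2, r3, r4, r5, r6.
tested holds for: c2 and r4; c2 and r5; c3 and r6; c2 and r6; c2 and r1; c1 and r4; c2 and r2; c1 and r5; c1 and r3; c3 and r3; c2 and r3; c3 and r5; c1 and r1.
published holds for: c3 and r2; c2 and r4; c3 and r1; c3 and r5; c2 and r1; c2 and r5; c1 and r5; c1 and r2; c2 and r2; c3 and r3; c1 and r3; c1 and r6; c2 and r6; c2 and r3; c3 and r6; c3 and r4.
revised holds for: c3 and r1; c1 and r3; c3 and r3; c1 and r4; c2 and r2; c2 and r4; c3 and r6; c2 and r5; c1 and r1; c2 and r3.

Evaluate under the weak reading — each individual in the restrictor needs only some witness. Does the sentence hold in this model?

True

"it" takes "a recipe" as antecedent — a donkey pronoun bound across the clause boundary.
Weak reading: every chef c with some tested-recipe has at least one tested-recipe r such that published(c,r) ∧ revised(c,r).
Per chef: c1:✓  c2:✓  c3:✓
Every chef in the restrictor has a witness.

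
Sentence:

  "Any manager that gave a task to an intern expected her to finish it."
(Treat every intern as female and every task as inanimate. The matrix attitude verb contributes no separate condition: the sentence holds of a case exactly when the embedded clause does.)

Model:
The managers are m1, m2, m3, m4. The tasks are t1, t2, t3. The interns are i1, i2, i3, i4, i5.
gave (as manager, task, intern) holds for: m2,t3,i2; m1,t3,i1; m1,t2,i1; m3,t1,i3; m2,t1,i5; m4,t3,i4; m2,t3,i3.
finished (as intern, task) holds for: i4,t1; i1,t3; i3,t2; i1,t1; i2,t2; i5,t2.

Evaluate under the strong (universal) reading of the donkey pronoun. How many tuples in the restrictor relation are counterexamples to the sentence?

"her" takes "an intern" as antecedent and "it" takes "a task"; both are donkey pronouns co-varying with the restrictor.
Strong reading: for every (m,t,i) with gave(m,t,i), finished(i,t).
Restrictor triples: (m1,t2,i1)→finished(i1,t2) ✗  (m1,t3,i1)→finished(i1,t3) ✓  (m2,t1,i5)→finished(i5,t1) ✗  (m2,t3,i2)→finished(i2,t3) ✗  (m2,t3,i3)→finished(i3,t3) ✗  (m3,t1,i3)→finished(i3,t1) ✗  (m4,t3,i4)→finished(i4,t3) ✗
Counterexamples (restrictor triples failing the scope): 6.

6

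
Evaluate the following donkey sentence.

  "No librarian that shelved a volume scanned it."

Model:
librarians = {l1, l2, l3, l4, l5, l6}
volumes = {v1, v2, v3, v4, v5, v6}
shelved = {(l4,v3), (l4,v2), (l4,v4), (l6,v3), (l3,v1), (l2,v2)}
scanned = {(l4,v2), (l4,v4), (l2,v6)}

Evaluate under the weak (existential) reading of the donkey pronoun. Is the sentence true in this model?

False

"it" takes "a volume" as antecedent — a donkey pronoun bound across the clause boundary.
Truth condition: for no (l,v) with shelved(l,v) does scanned(l,v) hold.
Restrictor pairs — does the scope hold? (l2,v2):fails  (l3,v1):fails  (l4,v2):holds  (l4,v3):fails  (l4,v4):holds  (l6,v3):fails
Scope holds for 2 pair(s), so the sentence is false.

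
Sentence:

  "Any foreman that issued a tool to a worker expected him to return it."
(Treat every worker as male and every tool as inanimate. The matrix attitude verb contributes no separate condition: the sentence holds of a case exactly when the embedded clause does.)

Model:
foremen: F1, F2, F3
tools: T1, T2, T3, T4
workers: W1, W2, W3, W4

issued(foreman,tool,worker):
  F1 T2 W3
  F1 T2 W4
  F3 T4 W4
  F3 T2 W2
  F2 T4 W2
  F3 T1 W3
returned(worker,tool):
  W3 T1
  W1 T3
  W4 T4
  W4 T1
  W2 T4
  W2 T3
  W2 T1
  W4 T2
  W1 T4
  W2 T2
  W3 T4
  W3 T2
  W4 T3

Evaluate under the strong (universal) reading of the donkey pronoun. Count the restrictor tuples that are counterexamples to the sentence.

0

"him" takes "a worker" as antecedent and "it" takes "a tool"; both are donkey pronouns co-varying with the restrictor.
Strong reading: for every (f,t,w) with issued(f,t,w), returned(w,t).
Restrictor triples: (F1,T2,W3)→returned(W3,T2) ✓  (F1,T2,W4)→returned(W4,T2) ✓  (F2,T4,W2)→returned(W2,T4) ✓  (F3,T1,W3)→returned(W3,T1) ✓  (F3,T2,W2)→returned(W2,T2) ✓  (F3,T4,W4)→returned(W4,T4) ✓
Counterexamples (restrictor triples failing the scope): 0.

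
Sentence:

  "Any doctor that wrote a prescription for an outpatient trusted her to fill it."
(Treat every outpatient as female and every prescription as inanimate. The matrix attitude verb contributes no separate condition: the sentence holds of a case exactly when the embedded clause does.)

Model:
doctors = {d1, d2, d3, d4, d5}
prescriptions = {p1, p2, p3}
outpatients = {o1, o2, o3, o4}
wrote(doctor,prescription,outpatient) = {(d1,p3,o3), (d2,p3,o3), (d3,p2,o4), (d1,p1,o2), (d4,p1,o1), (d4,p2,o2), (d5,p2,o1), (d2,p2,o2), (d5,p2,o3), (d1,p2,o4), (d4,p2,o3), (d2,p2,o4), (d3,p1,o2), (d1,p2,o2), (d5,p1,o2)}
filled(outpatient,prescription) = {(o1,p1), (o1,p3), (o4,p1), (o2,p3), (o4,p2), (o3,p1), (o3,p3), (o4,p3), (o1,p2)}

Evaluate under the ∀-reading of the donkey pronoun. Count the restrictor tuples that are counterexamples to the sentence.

8

"her" takes "an outpatient" as antecedent and "it" takes "a prescription"; both are donkey pronouns co-varying with the restrictor.
Strong reading: for every (d,p,o) with wrote(d,p,o), filled(o,p).
Restrictor triples: (d1,p1,o2)→filled(o2,p1) ✗  (d1,p2,o2)→filled(o2,p2) ✗  (d1,p2,o4)→filled(o4,p2) ✓  (d1,p3,o3)→filled(o3,p3) ✓  (d2,p2,o2)→filled(o2,p2) ✗  (d2,p2,o4)→filled(o4,p2) ✓  (d2,p3,o3)→filled(o3,p3) ✓  (d3,p1,o2)→filled(o2,p1) ✗  (d3,p2,o4)→filled(o4,p2) ✓  (d4,p1,o1)→filled(o1,p1) ✓  (d4,p2,o2)→filled(o2,p2) ✗  (d4,p2,o3)→filled(o3,p2) ✗  (d5,p1,o2)→filled(o2,p1) ✗  (d5,p2,o1)→filled(o1,p2) ✓  (d5,p2,o3)→filled(o3,p2) ✗
Counterexamples (restrictor triples failing the scope): 8.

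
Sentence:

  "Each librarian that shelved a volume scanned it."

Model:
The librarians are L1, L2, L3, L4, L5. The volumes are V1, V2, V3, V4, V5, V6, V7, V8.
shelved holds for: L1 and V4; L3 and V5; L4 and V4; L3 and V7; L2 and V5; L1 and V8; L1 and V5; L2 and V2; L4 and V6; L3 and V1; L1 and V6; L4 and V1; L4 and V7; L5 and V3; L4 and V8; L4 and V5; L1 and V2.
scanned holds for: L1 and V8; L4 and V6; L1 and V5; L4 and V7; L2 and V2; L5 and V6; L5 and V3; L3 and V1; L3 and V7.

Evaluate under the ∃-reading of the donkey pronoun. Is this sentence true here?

True

"it" takes "a volume" as antecedent — a donkey pronoun bound across the clause boundary.
Weak reading: every librarian l with some shelved-volume has at least one shelved-volume v such that scanned(l,v).
Per librarian: L1:✓  L2:✓  L3:✓  L4:✓  L5:✓
Every librarian in the restrictor has a witness.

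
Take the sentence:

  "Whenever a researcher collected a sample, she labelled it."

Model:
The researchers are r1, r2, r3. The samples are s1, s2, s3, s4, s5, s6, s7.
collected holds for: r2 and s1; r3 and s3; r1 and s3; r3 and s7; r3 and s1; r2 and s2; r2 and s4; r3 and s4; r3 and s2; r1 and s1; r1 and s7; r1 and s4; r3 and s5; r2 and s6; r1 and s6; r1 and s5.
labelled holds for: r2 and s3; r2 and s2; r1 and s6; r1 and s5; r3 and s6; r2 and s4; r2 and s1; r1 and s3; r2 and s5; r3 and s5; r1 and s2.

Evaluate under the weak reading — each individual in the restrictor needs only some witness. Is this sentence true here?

True

"it" takes "a sample" as antecedent — a donkey pronoun bound across the clause boundary.
Weak reading: every researcher r with some collected-sample has at least one collected-sample s such that labelled(r,s).
Per researcher: r1:✓  r2:✓  r3:✓
Every researcher in the restrictor has a witness.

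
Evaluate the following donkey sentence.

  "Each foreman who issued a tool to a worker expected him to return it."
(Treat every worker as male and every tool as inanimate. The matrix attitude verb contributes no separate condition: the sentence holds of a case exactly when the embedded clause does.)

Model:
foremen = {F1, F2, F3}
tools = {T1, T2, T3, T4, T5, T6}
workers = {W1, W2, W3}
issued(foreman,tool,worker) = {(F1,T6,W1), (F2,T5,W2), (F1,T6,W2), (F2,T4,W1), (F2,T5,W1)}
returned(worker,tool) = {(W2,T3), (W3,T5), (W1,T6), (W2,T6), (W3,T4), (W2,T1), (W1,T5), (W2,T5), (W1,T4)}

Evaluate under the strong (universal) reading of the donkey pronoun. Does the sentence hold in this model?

True

"him" takes "a worker" as antecedent and "it" takes "a tool"; both are donkey pronouns co-varying with the restrictor.
Strong reading: for every (f,t,w) with issued(f,t,w), returned(w,t).
Restrictor triples: (F1,T6,W1)→returned(W1,T6) ✓  (F1,T6,W2)→returned(W2,T6) ✓  (F2,T4,W1)→returned(W1,T4) ✓  (F2,T5,W1)→returned(W1,T5) ✓  (F2,T5,W2)→returned(W2,T5) ✓
Every restrictor triple satisfies the scope.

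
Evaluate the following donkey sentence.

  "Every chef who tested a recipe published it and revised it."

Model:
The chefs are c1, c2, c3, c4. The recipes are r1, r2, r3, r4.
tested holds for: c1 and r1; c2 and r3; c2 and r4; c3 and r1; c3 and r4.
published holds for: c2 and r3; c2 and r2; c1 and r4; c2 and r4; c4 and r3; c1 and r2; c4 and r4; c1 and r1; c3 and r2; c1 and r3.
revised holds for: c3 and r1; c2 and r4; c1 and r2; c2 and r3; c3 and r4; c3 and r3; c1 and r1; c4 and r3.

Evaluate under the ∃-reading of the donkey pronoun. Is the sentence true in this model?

False

"it" takes "a recipe" as antecedent — a donkey pronoun bound across the clause boundary.
Weak reading: every chef c with some tested-recipe has at least one tested-recipe r such that published(c,r) ∧ revised(c,r).
Per chef: c1:✓  c2:✓  c3:✗
c3 has no witness among its tested-recipes.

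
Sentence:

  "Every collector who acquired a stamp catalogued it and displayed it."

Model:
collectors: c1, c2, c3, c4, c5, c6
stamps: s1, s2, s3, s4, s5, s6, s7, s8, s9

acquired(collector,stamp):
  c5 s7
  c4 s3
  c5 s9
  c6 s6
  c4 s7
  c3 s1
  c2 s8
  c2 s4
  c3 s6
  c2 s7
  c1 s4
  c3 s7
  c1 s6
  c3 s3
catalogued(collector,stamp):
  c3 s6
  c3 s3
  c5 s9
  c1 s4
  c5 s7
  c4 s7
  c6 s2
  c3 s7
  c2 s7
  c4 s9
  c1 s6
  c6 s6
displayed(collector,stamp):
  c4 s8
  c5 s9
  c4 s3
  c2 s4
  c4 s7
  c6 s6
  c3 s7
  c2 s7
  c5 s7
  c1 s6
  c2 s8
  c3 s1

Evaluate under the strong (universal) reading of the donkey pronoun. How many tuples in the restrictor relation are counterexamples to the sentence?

"it" takes "a stamp" as antecedent — a donkey pronoun bound across the clause boundary.
Strong reading: for every (c,s) with acquired(c,s), catalogued(c,s) ∧ displayed(c,s).
Restrictor pairs: (c1,s4) ✗  (c1,s6) ✓  (c2,s4) ✗  (c2,s7) ✓  (c2,s8) ✗  (c3,s1) ✗  (c3,s3) ✗  (c3,s6) ✗  (c3,s7) ✓  (c4,s3) ✗  (c4,s7) ✓  (c5,s7) ✓  (c5,s9) ✓  (c6,s6) ✓
Counterexamples (restrictor pairs failing the scope): 7.

7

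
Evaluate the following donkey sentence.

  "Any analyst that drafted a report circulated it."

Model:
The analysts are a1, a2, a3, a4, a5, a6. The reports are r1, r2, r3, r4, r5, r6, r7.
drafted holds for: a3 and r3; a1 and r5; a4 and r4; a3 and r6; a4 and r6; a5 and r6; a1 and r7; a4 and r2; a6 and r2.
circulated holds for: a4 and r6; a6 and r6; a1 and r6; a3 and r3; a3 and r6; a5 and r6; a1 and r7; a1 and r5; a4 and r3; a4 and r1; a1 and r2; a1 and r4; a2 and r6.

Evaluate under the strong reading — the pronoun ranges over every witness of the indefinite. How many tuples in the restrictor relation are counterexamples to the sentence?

3

"it" takes "a report" as antecedent — a donkey pronoun bound across the clause boundary.
Strong reading: for every (a,r) with drafted(a,r), circulated(a,r).
Restrictor pairs: (a1,r5) ✓  (a1,r7) ✓  (a3,r3) ✓  (a3,r6) ✓  (a4,r2) ✗  (a4,r4) ✗  (a4,r6) ✓  (a5,r6) ✓  (a6,r2) ✗
Counterexamples (restrictor pairs failing the scope): 3.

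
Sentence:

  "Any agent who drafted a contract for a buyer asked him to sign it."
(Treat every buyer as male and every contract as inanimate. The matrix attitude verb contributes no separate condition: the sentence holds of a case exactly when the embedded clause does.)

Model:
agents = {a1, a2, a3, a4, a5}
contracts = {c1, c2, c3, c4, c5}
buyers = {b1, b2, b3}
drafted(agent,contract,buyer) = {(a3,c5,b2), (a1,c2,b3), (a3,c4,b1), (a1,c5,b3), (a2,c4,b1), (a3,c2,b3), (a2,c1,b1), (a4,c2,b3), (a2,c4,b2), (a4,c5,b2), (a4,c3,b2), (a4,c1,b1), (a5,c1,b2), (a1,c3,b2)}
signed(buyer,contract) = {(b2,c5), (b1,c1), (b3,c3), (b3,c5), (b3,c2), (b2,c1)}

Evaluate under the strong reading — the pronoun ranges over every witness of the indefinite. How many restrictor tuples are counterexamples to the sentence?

5

"him" takes "a buyer" as antecedent and "it" takes "a contract"; both are donkey pronouns co-varying with the restrictor.
Strong reading: for every (a,c,b) with drafted(a,c,b), signed(b,c).
Restrictor triples: (a1,c2,b3)→signed(b3,c2) ✓  (a1,c3,b2)→signed(b2,c3) ✗  (a1,c5,b3)→signed(b3,c5) ✓  (a2,c1,b1)→signed(b1,c1) ✓  (a2,c4,b1)→signed(b1,c4) ✗  (a2,c4,b2)→signed(b2,c4) ✗  (a3,c2,b3)→signed(b3,c2) ✓  (a3,c4,b1)→signed(b1,c4) ✗  (a3,c5,b2)→signed(b2,c5) ✓  (a4,c1,b1)→signed(b1,c1) ✓  (a4,c2,b3)→signed(b3,c2) ✓  (a4,c3,b2)→signed(b2,c3) ✗  (a4,c5,b2)→signed(b2,c5) ✓  (a5,c1,b2)→signed(b2,c1) ✓
Counterexamples (restrictor triples failing the scope): 5.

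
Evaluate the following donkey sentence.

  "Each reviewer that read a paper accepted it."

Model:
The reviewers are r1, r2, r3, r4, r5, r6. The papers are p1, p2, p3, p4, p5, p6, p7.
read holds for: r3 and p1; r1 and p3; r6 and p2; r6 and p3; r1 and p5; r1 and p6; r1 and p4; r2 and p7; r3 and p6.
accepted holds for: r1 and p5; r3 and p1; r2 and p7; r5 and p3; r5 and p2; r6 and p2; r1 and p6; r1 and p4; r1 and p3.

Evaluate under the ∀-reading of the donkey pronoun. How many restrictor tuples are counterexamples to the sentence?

2

"it" takes "a paper" as antecedent — a donkey pronoun bound across the clause boundary.
Strong reading: for every (r,p) with read(r,p), accepted(r,p).
Restrictor pairs: (r1,p3) ✓  (r1,p4) ✓  (r1,p5) ✓  (r1,p6) ✓  (r2,p7) ✓  (r3,p1) ✓  (r3,p6) ✗  (r6,p2) ✓  (r6,p3) ✗
Counterexamples (restrictor pairs failing the scope): 2.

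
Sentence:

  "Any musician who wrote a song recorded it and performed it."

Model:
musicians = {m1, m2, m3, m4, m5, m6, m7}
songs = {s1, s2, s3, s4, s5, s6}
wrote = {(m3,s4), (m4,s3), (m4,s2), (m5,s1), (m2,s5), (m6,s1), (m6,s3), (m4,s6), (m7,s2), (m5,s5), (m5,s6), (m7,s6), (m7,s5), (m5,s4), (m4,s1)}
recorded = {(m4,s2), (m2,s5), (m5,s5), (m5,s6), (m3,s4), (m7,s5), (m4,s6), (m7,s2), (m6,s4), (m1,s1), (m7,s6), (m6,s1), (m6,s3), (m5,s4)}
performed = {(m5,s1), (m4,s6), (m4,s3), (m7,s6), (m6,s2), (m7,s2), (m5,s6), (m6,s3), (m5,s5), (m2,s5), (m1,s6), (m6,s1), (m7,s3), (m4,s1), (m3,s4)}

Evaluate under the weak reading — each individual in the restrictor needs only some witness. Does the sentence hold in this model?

True

"it" takes "a song" as antecedent — a donkey pronoun bound across the clause boundary.
Weak reading: every musician m with some wrote-song has at least one wrote-song s such that recorded(m,s) ∧ performed(m,s).
Per musician: m2:✓  m3:✓  m4:✓  m5:✓  m6:✓  m7:✓
Every musician in the restrictor has a witness.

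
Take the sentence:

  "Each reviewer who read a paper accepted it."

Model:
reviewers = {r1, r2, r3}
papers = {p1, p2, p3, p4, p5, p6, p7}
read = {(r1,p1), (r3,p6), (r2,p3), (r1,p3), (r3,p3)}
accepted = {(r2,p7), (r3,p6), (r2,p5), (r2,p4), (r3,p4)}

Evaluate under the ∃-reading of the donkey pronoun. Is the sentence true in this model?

"it" takes "a paper" as antecedent — a donkey pronoun bound across the clause boundary.
Weak reading: every reviewer r with some read-paper has at least one read-paper p such that accepted(r,p).
Per reviewer: r1:✗  r2:✗  r3:✓
r1 has no witness among its read-papers.

False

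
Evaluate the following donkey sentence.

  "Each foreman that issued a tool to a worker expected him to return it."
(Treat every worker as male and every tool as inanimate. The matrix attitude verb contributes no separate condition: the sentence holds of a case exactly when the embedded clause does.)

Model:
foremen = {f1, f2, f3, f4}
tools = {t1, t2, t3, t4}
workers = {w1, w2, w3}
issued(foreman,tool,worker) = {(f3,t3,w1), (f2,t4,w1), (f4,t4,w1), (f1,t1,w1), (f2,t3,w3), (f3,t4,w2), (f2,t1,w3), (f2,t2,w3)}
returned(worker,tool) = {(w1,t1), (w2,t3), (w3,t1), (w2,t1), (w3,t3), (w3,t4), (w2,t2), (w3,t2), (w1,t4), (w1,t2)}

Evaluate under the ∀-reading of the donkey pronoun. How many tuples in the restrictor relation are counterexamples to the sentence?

"him" takes "a worker" as antecedent and "it" takes "a tool"; both are donkey pronouns co-varying with the restrictor.
Strong reading: for every (f,t,w) with issued(f,t,w), returned(w,t).
Restrictor triples: (f1,t1,w1)→returned(w1,t1) ✓  (f2,t1,w3)→returned(w3,t1) ✓  (f2,t2,w3)→returned(w3,t2) ✓  (f2,t3,w3)→returned(w3,t3) ✓  (f2,t4,w1)→returned(w1,t4) ✓  (f3,t3,w1)→returned(w1,t3) ✗  (f3,t4,w2)→returned(w2,t4) ✗  (f4,t4,w1)→returned(w1,t4) ✓
Counterexamples (restrictor triples failing the scope): 2.

2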